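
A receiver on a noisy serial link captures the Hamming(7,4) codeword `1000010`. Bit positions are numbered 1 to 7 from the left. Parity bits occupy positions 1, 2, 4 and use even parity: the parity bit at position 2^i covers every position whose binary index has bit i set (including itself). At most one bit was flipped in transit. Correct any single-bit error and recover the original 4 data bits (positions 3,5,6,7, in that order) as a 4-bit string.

s1: b1⊕b3⊕b5⊕b7 = 1⊕0⊕0⊕0 = 1
s2: b2⊕b3⊕b6⊕b7 = 0⊕0⊕1⊕0 = 1
s4: b4⊕b5⊕b6⊕b7 = 0⊕0⊕1⊕0 = 1
Syndrome (s4...s1) = 111 → position 7.
Flip bit 7: corrected codeword = 1000011
Data bits at positions 3,5,6,7: 0011

0011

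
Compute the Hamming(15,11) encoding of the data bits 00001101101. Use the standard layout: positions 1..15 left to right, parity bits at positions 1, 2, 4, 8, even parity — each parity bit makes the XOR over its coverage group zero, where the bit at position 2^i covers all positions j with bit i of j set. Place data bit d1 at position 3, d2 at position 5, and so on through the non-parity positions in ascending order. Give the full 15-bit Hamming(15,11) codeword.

Place data bits at non-power-of-two positions: b3=0, b5=0, b6=0, b7=0, b9=1, b10=1, b11=0, b12=1, b13=1, b14=0, b15=1.
p1 = XOR of data positions {3,5,7,9,11,13,15} = 0⊕0⊕0⊕1⊕0⊕1⊕1 = 1
p2 = XOR of data positions {3,6,7,10,11,14,15} = 0⊕0⊕0⊕1⊕0⊕0⊕1 = 0
p4 = XOR of data positions {5,6,7,12,13,14,15} = 0⊕0⊕0⊕1⊕1⊕0⊕1 = 1
p8 = XOR of data positions {9,10,11,12,13,14,15} = 1⊕1⊕0⊕1⊕1⊕0⊕1 = 1
Codeword b1..b15 = 100100011101101

100100011101101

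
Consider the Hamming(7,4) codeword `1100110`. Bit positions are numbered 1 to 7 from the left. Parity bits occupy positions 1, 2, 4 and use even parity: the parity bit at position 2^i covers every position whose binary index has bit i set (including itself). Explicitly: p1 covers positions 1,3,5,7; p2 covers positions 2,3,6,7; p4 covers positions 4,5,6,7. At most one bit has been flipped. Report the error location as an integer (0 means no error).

s1: b1⊕b3⊕b5⊕b7 = 1⊕0⊕1⊕0 = 0
s2: b2⊕b3⊕b6⊕b7 = 1⊕0⊕1⊕0 = 0
s4: b4⊕b5⊕b6⊕b7 = 0⊕1⊕1⊕0 = 0
Syndrome (s4...s1) = 000 → position 0 (no error).

0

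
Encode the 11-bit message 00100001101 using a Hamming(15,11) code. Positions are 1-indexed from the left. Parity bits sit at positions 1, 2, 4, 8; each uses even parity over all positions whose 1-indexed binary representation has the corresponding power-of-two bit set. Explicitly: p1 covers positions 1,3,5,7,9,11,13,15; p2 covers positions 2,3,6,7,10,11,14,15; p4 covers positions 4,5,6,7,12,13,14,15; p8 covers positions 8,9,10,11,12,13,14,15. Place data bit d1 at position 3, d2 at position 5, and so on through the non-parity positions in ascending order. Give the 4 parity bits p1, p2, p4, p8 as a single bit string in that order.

Place data bits at non-power-of-two positions: b3=0, b5=0, b6=1, b7=0, b9=0, b10=0, b11=0, b12=1, b13=1, b14=0, b15=1.
p1 = XOR of data positions {3,5,7,9,11,13,15} = 0⊕0⊕0⊕0⊕0⊕1⊕1 = 0
p2 = XOR of data positions {3,6,7,10,11,14,15} = 0⊕1⊕0⊕0⊕0⊕0⊕1 = 0
p4 = XOR of data positions {5,6,7,12,13,14,15} = 0⊕1⊕0⊕1⊕1⊕0⊕1 = 0
p8 = XOR of data positions {9,10,11,12,13,14,15} = 0⊕0⊕0⊕1⊕1⊕0⊕1 = 1
Parity bits p1,p2,p4,p8 = 0001

0001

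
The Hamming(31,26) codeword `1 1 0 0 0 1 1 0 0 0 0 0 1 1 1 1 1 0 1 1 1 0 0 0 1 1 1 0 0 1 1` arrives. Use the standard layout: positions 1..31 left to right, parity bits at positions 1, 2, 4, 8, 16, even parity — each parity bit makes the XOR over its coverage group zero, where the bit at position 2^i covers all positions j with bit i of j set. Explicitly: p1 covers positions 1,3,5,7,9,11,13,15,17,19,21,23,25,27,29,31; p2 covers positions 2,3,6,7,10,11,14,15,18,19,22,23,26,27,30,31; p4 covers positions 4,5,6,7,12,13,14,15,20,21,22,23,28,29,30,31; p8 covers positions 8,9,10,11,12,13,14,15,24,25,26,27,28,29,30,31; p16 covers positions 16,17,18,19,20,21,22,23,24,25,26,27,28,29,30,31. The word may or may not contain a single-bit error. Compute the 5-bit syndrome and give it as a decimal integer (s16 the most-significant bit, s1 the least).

4

s1: b1⊕b3⊕b5⊕b7⊕b9⊕b11⊕b13⊕b15⊕b17⊕b19⊕b21⊕b23⊕b25⊕b27⊕b29⊕b31 = 1⊕0⊕0⊕1⊕0⊕0⊕1⊕1⊕1⊕1⊕1⊕0⊕1⊕1⊕0⊕1 = 0
s2: b2⊕b3⊕b6⊕b7⊕b10⊕b11⊕b14⊕b15⊕b18⊕b19⊕b22⊕b23⊕b26⊕b27⊕b30⊕b31 = 1⊕0⊕1⊕1⊕0⊕0⊕1⊕1⊕0⊕1⊕0⊕0⊕1⊕1⊕1⊕1 = 0
s4: b4⊕b5⊕b6⊕b7⊕b12⊕b13⊕b14⊕b15⊕b20⊕b21⊕b22⊕b23⊕b28⊕b29⊕b30⊕b31 = 0⊕0⊕1⊕1⊕0⊕1⊕1⊕1⊕1⊕1⊕0⊕0⊕0⊕0⊕1⊕1 = 1
s8: b8⊕b9⊕b10⊕b11⊕b12⊕b13⊕b14⊕b15⊕b24⊕b25⊕b26⊕b27⊕b28⊕b29⊕b30⊕b31 = 0⊕0⊕0⊕0⊕0⊕1⊕1⊕1⊕0⊕1⊕1⊕1⊕0⊕0⊕1⊕1 = 0
s16: b16⊕b17⊕b18⊕b19⊕b20⊕b21⊕b22⊕b23⊕b24⊕b25⊕b26⊕b27⊕b28⊕b29⊕b30⊕b31 = 1⊕1⊕0⊕1⊕1⊕1⊕0⊕0⊕0⊕1⊕1⊕1⊕0⊕0⊕1⊕1 = 0
Syndrome (s16...s1) = 00100 → position 4.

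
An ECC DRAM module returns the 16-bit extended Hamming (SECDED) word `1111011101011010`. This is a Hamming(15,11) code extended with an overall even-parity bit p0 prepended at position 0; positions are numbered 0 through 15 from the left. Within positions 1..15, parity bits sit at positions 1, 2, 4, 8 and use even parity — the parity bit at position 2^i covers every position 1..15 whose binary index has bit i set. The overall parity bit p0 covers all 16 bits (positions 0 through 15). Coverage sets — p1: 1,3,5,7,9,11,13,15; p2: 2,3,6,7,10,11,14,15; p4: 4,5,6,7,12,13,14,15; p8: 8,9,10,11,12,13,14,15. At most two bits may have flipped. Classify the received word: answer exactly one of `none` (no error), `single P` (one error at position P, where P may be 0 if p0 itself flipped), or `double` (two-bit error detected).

s1: b1⊕b3⊕b5⊕b7⊕b9⊕b11⊕b13⊕b15 = 1⊕1⊕1⊕1⊕1⊕1⊕0⊕0 = 0
s2: b2⊕b3⊕b6⊕b7⊕b10⊕b11⊕b14⊕b15 = 1⊕1⊕1⊕1⊕0⊕1⊕1⊕0 = 0
s4: b4⊕b5⊕b6⊕b7⊕b12⊕b13⊕b14⊕b15 = 0⊕1⊕1⊕1⊕1⊕0⊕1⊕0 = 1
s8: b8⊕b9⊕b10⊕b11⊕b12⊕b13⊕b14⊕b15 = 0⊕1⊕0⊕1⊕1⊕0⊕1⊕0 = 0
Syndrome (s8...s1) = 0100 → position 4.
Overall parity (XOR of all 16 bits, including p0): 1⊕1⊕1⊕1⊕0⊕1⊕1⊕1⊕0⊕1⊕0⊕1⊕1⊕0⊕1⊕0 = 1
Overall=1, syndrome position=4 → single-bit error at position 4.

single 4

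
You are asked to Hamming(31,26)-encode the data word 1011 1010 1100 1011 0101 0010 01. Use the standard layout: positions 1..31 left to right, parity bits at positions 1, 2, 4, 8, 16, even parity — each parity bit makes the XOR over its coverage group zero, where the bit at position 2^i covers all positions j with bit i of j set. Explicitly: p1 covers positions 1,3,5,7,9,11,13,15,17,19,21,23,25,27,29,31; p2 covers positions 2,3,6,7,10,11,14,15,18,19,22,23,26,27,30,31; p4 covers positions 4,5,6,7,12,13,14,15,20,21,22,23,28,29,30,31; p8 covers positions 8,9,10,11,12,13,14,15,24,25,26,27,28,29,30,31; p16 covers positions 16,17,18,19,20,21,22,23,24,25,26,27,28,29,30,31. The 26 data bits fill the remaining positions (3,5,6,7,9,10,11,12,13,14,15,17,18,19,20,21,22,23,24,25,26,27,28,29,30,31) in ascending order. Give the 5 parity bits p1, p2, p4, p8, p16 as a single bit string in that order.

Place data bits at non-power-of-two positions: b3=1, b5=0, b6=1, b7=1, b9=1, b10=0, b11=1, b12=0, b13=1, b14=1, b15=0, b17=0, b18=1, b19=0, b20=1, b21=1, b22=0, b23=1, b24=0, b25=1, b26=0, b27=0, b28=1, b29=0, b30=0, b31=1.
p1 = XOR of data positions {3,5,7,9,11,13,15,17,19,21,23,25,27,29,31} = 1⊕0⊕1⊕1⊕1⊕1⊕0⊕0⊕0⊕1⊕1⊕1⊕0⊕0⊕1 = 1
p2 = XOR of data positions {3,6,7,10,11,14,15,18,19,22,23,26,27,30,31} = 1⊕1⊕1⊕0⊕1⊕1⊕0⊕1⊕0⊕0⊕1⊕0⊕0⊕0⊕1 = 0
p4 = XOR of data positions {5,6,7,12,13,14,15,20,21,22,23,28,29,30,31} = 0⊕1⊕1⊕0⊕1⊕1⊕0⊕1⊕1⊕0⊕1⊕1⊕0⊕0⊕1 = 1
p8 = XOR of data positions {9,10,11,12,13,14,15,24,25,26,27,28,29,30,31} = 1⊕0⊕1⊕0⊕1⊕1⊕0⊕0⊕1⊕0⊕0⊕1⊕0⊕0⊕1 = 1
p16 = XOR of data positions {17,18,19,20,21,22,23,24,25,26,27,28,29,30,31} = 0⊕1⊕0⊕1⊕1⊕0⊕1⊕0⊕1⊕0⊕0⊕1⊕0⊕0⊕1 = 1
Parity bits p1,p2,p4,p8,p16 = 10111

10111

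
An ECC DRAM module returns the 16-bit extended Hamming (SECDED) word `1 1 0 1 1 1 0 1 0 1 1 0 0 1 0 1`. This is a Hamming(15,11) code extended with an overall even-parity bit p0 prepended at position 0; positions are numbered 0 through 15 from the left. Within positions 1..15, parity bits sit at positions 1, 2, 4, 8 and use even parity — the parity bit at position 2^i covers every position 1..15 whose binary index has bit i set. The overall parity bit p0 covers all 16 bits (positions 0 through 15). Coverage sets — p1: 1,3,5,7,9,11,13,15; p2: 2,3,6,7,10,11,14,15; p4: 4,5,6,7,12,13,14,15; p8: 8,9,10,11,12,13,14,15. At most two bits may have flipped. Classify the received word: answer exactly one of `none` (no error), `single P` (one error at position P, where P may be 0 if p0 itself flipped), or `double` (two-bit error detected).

s1: b1⊕b3⊕b5⊕b7⊕b9⊕b11⊕b13⊕b15 = 1⊕1⊕1⊕1⊕1⊕0⊕1⊕1 = 1
s2: b2⊕b3⊕b6⊕b7⊕b10⊕b11⊕b14⊕b15 = 0⊕1⊕0⊕1⊕1⊕0⊕0⊕1 = 0
s4: b4⊕b5⊕b6⊕b7⊕b12⊕b13⊕b14⊕b15 = 1⊕1⊕0⊕1⊕0⊕1⊕0⊕1 = 1
s8: b8⊕b9⊕b10⊕b11⊕b12⊕b13⊕b14⊕b15 = 0⊕1⊕1⊕0⊕0⊕1⊕0⊕1 = 0
Syndrome (s8...s1) = 0101 → position 5.
Overall parity (XOR of all 16 bits, including p0): 1⊕1⊕0⊕1⊕1⊕1⊕0⊕1⊕0⊕1⊕1⊕0⊕0⊕1⊕0⊕1 = 0
Overall=0, syndrome position=5 → double-bit error detected (uncorrectable).

double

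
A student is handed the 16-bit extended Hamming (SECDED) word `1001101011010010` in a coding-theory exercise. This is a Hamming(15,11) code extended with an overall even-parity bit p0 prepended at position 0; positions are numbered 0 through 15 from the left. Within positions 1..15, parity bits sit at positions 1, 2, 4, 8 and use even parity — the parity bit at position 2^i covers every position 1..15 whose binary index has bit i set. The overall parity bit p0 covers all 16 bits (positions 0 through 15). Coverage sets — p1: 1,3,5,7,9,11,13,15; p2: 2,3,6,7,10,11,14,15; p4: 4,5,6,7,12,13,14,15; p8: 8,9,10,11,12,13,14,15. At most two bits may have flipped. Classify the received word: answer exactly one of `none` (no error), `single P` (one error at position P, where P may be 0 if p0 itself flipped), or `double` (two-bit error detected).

double

s1: b1⊕b3⊕b5⊕b7⊕b9⊕b11⊕b13⊕b15 = 0⊕1⊕0⊕0⊕1⊕1⊕0⊕0 = 1
s2: b2⊕b3⊕b6⊕b7⊕b10⊕b11⊕b14⊕b15 = 0⊕1⊕1⊕0⊕0⊕1⊕1⊕0 = 0
s4: b4⊕b5⊕b6⊕b7⊕b12⊕b13⊕b14⊕b15 = 1⊕0⊕1⊕0⊕0⊕0⊕1⊕0 = 1
s8: b8⊕b9⊕b10⊕b11⊕b12⊕b13⊕b14⊕b15 = 1⊕1⊕0⊕1⊕0⊕0⊕1⊕0 = 0
Syndrome (s8...s1) = 0101 → position 5.
Overall parity (XOR of all 16 bits, including p0): 1⊕0⊕0⊕1⊕1⊕0⊕1⊕0⊕1⊕1⊕0⊕1⊕0⊕0⊕1⊕0 = 0
Overall=0, syndrome position=5 → double-bit error detected (uncorrectable).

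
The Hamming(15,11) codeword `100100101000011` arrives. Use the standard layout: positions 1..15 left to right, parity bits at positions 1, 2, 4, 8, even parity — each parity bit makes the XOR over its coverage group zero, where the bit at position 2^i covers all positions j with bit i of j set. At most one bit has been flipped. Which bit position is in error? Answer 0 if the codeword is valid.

10

s1: b1⊕b3⊕b5⊕b7⊕b9⊕b11⊕b13⊕b15 = 1⊕0⊕0⊕1⊕1⊕0⊕0⊕1 = 0
s2: b2⊕b3⊕b6⊕b7⊕b10⊕b11⊕b14⊕b15 = 0⊕0⊕0⊕1⊕0⊕0⊕1⊕1 = 1
s4: b4⊕b5⊕b6⊕b7⊕b12⊕b13⊕b14⊕b15 = 1⊕0⊕0⊕1⊕0⊕0⊕1⊕1 = 0
s8: b8⊕b9⊕b10⊕b11⊕b12⊕b13⊕b14⊕b15 = 0⊕1⊕0⊕0⊕0⊕0⊕1⊕1 = 1
Syndrome (s8...s1) = 1010 → position 10.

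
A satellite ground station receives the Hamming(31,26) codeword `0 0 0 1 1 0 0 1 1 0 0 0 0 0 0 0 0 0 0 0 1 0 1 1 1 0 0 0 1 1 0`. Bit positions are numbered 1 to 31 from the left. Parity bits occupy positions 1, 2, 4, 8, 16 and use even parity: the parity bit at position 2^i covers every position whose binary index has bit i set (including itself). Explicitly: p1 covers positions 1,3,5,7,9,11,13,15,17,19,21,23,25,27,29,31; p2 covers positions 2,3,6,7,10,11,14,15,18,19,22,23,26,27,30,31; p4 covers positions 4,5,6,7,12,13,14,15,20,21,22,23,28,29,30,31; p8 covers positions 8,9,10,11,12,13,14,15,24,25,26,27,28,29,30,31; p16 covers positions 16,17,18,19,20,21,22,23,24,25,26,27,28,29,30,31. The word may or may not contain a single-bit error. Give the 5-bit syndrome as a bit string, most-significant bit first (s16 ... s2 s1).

00000

s1: b1⊕b3⊕b5⊕b7⊕b9⊕b11⊕b13⊕b15⊕b17⊕b19⊕b21⊕b23⊕b25⊕b27⊕b29⊕b31 = 0⊕0⊕1⊕0⊕1⊕0⊕0⊕0⊕0⊕0⊕1⊕1⊕1⊕0⊕1⊕0 = 0
s2: b2⊕b3⊕b6⊕b7⊕b10⊕b11⊕b14⊕b15⊕b18⊕b19⊕b22⊕b23⊕b26⊕b27⊕b30⊕b31 = 0⊕0⊕0⊕0⊕0⊕0⊕0⊕0⊕0⊕0⊕0⊕1⊕0⊕0⊕1⊕0 = 0
s4: b4⊕b5⊕b6⊕b7⊕b12⊕b13⊕b14⊕b15⊕b20⊕b21⊕b22⊕b23⊕b28⊕b29⊕b30⊕b31 = 1⊕1⊕0⊕0⊕0⊕0⊕0⊕0⊕0⊕1⊕0⊕1⊕0⊕1⊕1⊕0 = 0
s8: b8⊕b9⊕b10⊕b11⊕b12⊕b13⊕b14⊕b15⊕b24⊕b25⊕b26⊕b27⊕b28⊕b29⊕b30⊕b31 = 1⊕1⊕0⊕0⊕0⊕0⊕0⊕0⊕1⊕1⊕0⊕0⊕0⊕1⊕1⊕0 = 0
s16: b16⊕b17⊕b18⊕b19⊕b20⊕b21⊕b22⊕b23⊕b24⊕b25⊕b26⊕b27⊕b28⊕b29⊕b30⊕b31 = 0⊕0⊕0⊕0⊕0⊕1⊕0⊕1⊕1⊕1⊕0⊕0⊕0⊕1⊕1⊕0 = 0
Syndrome (s16...s1) = 00000 → position 0 (no error).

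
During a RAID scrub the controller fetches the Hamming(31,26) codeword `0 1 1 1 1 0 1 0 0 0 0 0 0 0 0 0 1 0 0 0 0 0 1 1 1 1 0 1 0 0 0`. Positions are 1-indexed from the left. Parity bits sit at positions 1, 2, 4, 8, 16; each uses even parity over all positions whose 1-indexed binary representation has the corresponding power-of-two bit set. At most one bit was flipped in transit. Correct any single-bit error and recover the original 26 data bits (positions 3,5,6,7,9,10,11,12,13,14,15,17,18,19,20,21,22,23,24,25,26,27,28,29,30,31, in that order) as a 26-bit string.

11110000000100000111101000

s1: b1⊕b3⊕b5⊕b7⊕b9⊕b11⊕b13⊕b15⊕b17⊕b19⊕b21⊕b23⊕b25⊕b27⊕b29⊕b31 = 0⊕1⊕1⊕1⊕0⊕0⊕0⊕0⊕1⊕0⊕0⊕1⊕1⊕0⊕0⊕0 = 0
s2: b2⊕b3⊕b6⊕b7⊕b10⊕b11⊕b14⊕b15⊕b18⊕b19⊕b22⊕b23⊕b26⊕b27⊕b30⊕b31 = 1⊕1⊕0⊕1⊕0⊕0⊕0⊕0⊕0⊕0⊕0⊕1⊕1⊕0⊕0⊕0 = 1
s4: b4⊕b5⊕b6⊕b7⊕b12⊕b13⊕b14⊕b15⊕b20⊕b21⊕b22⊕b23⊕b28⊕b29⊕b30⊕b31 = 1⊕1⊕0⊕1⊕0⊕0⊕0⊕0⊕0⊕0⊕0⊕1⊕1⊕0⊕0⊕0 = 1
s8: b8⊕b9⊕b10⊕b11⊕b12⊕b13⊕b14⊕b15⊕b24⊕b25⊕b26⊕b27⊕b28⊕b29⊕b30⊕b31 = 0⊕0⊕0⊕0⊕0⊕0⊕0⊕0⊕1⊕1⊕1⊕0⊕1⊕0⊕0⊕0 = 0
s16: b16⊕b17⊕b18⊕b19⊕b20⊕b21⊕b22⊕b23⊕b24⊕b25⊕b26⊕b27⊕b28⊕b29⊕b30⊕b31 = 0⊕1⊕0⊕0⊕0⊕0⊕0⊕1⊕1⊕1⊕1⊕0⊕1⊕0⊕0⊕0 = 0
Syndrome (s16...s1) = 00110 → position 6.
Flip bit 6: corrected codeword = 0111111000000000100000111101000
Data bits at positions 3,5,6,7,9,10,11,12,13,14,15,17,18,19,20,21,22,23,24,25,26,27,28,29,30,31: 11110000000100000111101000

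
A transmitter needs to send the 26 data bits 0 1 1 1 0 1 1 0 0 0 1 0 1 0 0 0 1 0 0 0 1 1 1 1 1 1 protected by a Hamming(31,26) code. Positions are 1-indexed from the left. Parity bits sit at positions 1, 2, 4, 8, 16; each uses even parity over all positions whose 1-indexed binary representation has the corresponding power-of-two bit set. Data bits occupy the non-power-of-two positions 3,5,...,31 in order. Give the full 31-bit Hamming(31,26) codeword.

Place data bits at non-power-of-two positions: b3=0, b5=1, b6=1, b7=1, b9=0, b10=1, b11=1, b12=0, b13=0, b14=0, b15=1, b17=0, b18=1, b19=0, b20=0, b21=0, b22=1, b23=0, b24=0, b25=0, b26=1, b27=1, b28=1, b29=1, b30=1, b31=1.
p1 = XOR of data positions {3,5,7,9,11,13,15,17,19,21,23,25,27,29,31} = 0⊕1⊕1⊕0⊕1⊕0⊕1⊕0⊕0⊕0⊕0⊕0⊕1⊕1⊕1 = 1
p2 = XOR of data positions {3,6,7,10,11,14,15,18,19,22,23,26,27,30,31} = 0⊕1⊕1⊕1⊕1⊕0⊕1⊕1⊕0⊕1⊕0⊕1⊕1⊕1⊕1 = 1
p4 = XOR of data positions {5,6,7,12,13,14,15,20,21,22,23,28,29,30,31} = 1⊕1⊕1⊕0⊕0⊕0⊕1⊕0⊕0⊕1⊕0⊕1⊕1⊕1⊕1 = 1
p8 = XOR of data positions {9,10,11,12,13,14,15,24,25,26,27,28,29,30,31} = 0⊕1⊕1⊕0⊕0⊕0⊕1⊕0⊕0⊕1⊕1⊕1⊕1⊕1⊕1 = 1
p16 = XOR of data positions {17,18,19,20,21,22,23,24,25,26,27,28,29,30,31} = 0⊕1⊕0⊕0⊕0⊕1⊕0⊕0⊕0⊕1⊕1⊕1⊕1⊕1⊕1 = 0
Codeword b1..b31 = 1101111101100010010001000111111

1101111101100010010001000111111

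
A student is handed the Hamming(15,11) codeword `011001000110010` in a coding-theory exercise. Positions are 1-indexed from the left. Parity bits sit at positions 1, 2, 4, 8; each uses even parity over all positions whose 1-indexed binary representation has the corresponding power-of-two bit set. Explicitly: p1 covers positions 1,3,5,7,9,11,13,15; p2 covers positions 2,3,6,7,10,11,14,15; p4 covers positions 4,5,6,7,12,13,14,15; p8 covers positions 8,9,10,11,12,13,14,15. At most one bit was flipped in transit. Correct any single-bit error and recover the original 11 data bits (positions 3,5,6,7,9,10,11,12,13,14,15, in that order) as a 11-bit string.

s1: b1⊕b3⊕b5⊕b7⊕b9⊕b11⊕b13⊕b15 = 0⊕1⊕0⊕0⊕0⊕1⊕0⊕0 = 0
s2: b2⊕b3⊕b6⊕b7⊕b10⊕b11⊕b14⊕b15 = 1⊕1⊕1⊕0⊕1⊕1⊕1⊕0 = 0
s4: b4⊕b5⊕b6⊕b7⊕b12⊕b13⊕b14⊕b15 = 0⊕0⊕1⊕0⊕0⊕0⊕1⊕0 = 0
s8: b8⊕b9⊕b10⊕b11⊕b12⊕b13⊕b14⊕b15 = 0⊕0⊕1⊕1⊕0⊕0⊕1⊕0 = 1
Syndrome (s8...s1) = 1000 → position 8.
Flip bit 8: corrected codeword = 011001010110010
Data bits at positions 3,5,6,7,9,10,11,12,13,14,15: 10100110010

10100110010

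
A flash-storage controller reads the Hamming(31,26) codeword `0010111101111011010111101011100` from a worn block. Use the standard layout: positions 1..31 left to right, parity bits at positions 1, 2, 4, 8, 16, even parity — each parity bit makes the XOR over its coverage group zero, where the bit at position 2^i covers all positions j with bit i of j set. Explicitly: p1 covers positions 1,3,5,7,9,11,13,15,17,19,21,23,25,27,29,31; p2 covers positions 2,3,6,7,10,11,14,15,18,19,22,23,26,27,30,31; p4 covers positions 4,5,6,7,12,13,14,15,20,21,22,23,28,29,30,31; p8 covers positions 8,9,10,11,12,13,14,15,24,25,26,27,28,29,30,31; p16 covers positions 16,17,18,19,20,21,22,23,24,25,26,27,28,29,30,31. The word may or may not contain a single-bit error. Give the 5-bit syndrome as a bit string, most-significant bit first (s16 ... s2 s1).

00001

s1: b1⊕b3⊕b5⊕b7⊕b9⊕b11⊕b13⊕b15⊕b17⊕b19⊕b21⊕b23⊕b25⊕b27⊕b29⊕b31 = 0⊕1⊕1⊕1⊕0⊕1⊕1⊕1⊕0⊕0⊕1⊕1⊕1⊕1⊕1⊕0 = 1
s2: b2⊕b3⊕b6⊕b7⊕b10⊕b11⊕b14⊕b15⊕b18⊕b19⊕b22⊕b23⊕b26⊕b27⊕b30⊕b31 = 0⊕1⊕1⊕1⊕1⊕1⊕0⊕1⊕1⊕0⊕1⊕1⊕0⊕1⊕0⊕0 = 0
s4: b4⊕b5⊕b6⊕b7⊕b12⊕b13⊕b14⊕b15⊕b20⊕b21⊕b22⊕b23⊕b28⊕b29⊕b30⊕b31 = 0⊕1⊕1⊕1⊕1⊕1⊕0⊕1⊕1⊕1⊕1⊕1⊕1⊕1⊕0⊕0 = 0
s8: b8⊕b9⊕b10⊕b11⊕b12⊕b13⊕b14⊕b15⊕b24⊕b25⊕b26⊕b27⊕b28⊕b29⊕b30⊕b31 = 1⊕0⊕1⊕1⊕1⊕1⊕0⊕1⊕0⊕1⊕0⊕1⊕1⊕1⊕0⊕0 = 0
s16: b16⊕b17⊕b18⊕b19⊕b20⊕b21⊕b22⊕b23⊕b24⊕b25⊕b26⊕b27⊕b28⊕b29⊕b30⊕b31 = 1⊕0⊕1⊕0⊕1⊕1⊕1⊕1⊕0⊕1⊕0⊕1⊕1⊕1⊕0⊕0 = 0
Syndrome (s16...s1) = 00001 → position 1.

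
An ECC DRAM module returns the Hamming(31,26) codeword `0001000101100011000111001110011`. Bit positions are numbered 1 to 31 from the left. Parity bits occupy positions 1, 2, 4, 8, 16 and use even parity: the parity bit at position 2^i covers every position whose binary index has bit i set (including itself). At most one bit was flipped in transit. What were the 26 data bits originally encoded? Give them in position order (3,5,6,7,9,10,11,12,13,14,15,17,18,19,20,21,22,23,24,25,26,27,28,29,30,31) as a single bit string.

s1: b1⊕b3⊕b5⊕b7⊕b9⊕b11⊕b13⊕b15⊕b17⊕b19⊕b21⊕b23⊕b25⊕b27⊕b29⊕b31 = 0⊕0⊕0⊕0⊕0⊕1⊕0⊕1⊕0⊕0⊕1⊕0⊕1⊕1⊕0⊕1 = 0
s2: b2⊕b3⊕b6⊕b7⊕b10⊕b11⊕b14⊕b15⊕b18⊕b19⊕b22⊕b23⊕b26⊕b27⊕b30⊕b31 = 0⊕0⊕0⊕0⊕1⊕1⊕0⊕1⊕0⊕0⊕1⊕0⊕1⊕1⊕1⊕1 = 0
s4: b4⊕b5⊕b6⊕b7⊕b12⊕b13⊕b14⊕b15⊕b20⊕b21⊕b22⊕b23⊕b28⊕b29⊕b30⊕b31 = 1⊕0⊕0⊕0⊕0⊕0⊕0⊕1⊕1⊕1⊕1⊕0⊕0⊕0⊕1⊕1 = 1
s8: b8⊕b9⊕b10⊕b11⊕b12⊕b13⊕b14⊕b15⊕b24⊕b25⊕b26⊕b27⊕b28⊕b29⊕b30⊕b31 = 1⊕0⊕1⊕1⊕0⊕0⊕0⊕1⊕0⊕1⊕1⊕1⊕0⊕0⊕1⊕1 = 1
s16: b16⊕b17⊕b18⊕b19⊕b20⊕b21⊕b22⊕b23⊕b24⊕b25⊕b26⊕b27⊕b28⊕b29⊕b30⊕b31 = 1⊕0⊕0⊕0⊕1⊕1⊕1⊕0⊕0⊕1⊕1⊕1⊕0⊕0⊕1⊕1 = 1
Syndrome (s16...s1) = 11100 → position 28.
Flip bit 28: corrected codeword = 0001000101100011000111001111011
Data bits at positions 3,5,6,7,9,10,11,12,13,14,15,17,18,19,20,21,22,23,24,25,26,27,28,29,30,31: 00000110001000111001111011

00000110001000111001111011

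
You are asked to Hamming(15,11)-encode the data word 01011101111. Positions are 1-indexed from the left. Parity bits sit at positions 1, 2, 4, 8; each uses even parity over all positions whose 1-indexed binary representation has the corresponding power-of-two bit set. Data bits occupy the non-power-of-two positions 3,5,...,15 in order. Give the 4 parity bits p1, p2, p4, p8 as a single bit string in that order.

Place data bits at non-power-of-two positions: b3=0, b5=1, b6=0, b7=1, b9=1, b10=1, b11=0, b12=1, b13=1, b14=1, b15=1.
p1 = XOR of data positions {3,5,7,9,11,13,15} = 0⊕1⊕1⊕1⊕0⊕1⊕1 = 1
p2 = XOR of data positions {3,6,7,10,11,14,15} = 0⊕0⊕1⊕1⊕0⊕1⊕1 = 0
p4 = XOR of data positions {5,6,7,12,13,14,15} = 1⊕0⊕1⊕1⊕1⊕1⊕1 = 0
p8 = XOR of data positions {9,10,11,12,13,14,15} = 1⊕1⊕0⊕1⊕1⊕1⊕1 = 0
Parity bits p1,p2,p4,p8 = 1000

1000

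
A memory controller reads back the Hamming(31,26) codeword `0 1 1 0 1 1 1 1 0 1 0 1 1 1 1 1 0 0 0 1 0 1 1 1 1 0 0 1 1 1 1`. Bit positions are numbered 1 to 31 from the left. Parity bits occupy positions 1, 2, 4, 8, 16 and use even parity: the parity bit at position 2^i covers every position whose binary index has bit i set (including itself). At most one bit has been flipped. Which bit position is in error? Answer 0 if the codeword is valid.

s1: b1⊕b3⊕b5⊕b7⊕b9⊕b11⊕b13⊕b15⊕b17⊕b19⊕b21⊕b23⊕b25⊕b27⊕b29⊕b31 = 0⊕1⊕1⊕1⊕0⊕0⊕1⊕1⊕0⊕0⊕0⊕1⊕1⊕0⊕1⊕1 = 1
s2: b2⊕b3⊕b6⊕b7⊕b10⊕b11⊕b14⊕b15⊕b18⊕b19⊕b22⊕b23⊕b26⊕b27⊕b30⊕b31 = 1⊕1⊕1⊕1⊕1⊕0⊕1⊕1⊕0⊕0⊕1⊕1⊕0⊕0⊕1⊕1 = 1
s4: b4⊕b5⊕b6⊕b7⊕b12⊕b13⊕b14⊕b15⊕b20⊕b21⊕b22⊕b23⊕b28⊕b29⊕b30⊕b31 = 0⊕1⊕1⊕1⊕1⊕1⊕1⊕1⊕1⊕0⊕1⊕1⊕1⊕1⊕1⊕1 = 0
s8: b8⊕b9⊕b10⊕b11⊕b12⊕b13⊕b14⊕b15⊕b24⊕b25⊕b26⊕b27⊕b28⊕b29⊕b30⊕b31 = 1⊕0⊕1⊕0⊕1⊕1⊕1⊕1⊕1⊕1⊕0⊕0⊕1⊕1⊕1⊕1 = 0
s16: b16⊕b17⊕b18⊕b19⊕b20⊕b21⊕b22⊕b23⊕b24⊕b25⊕b26⊕b27⊕b28⊕b29⊕b30⊕b31 = 1⊕0⊕0⊕0⊕1⊕0⊕1⊕1⊕1⊕1⊕0⊕0⊕1⊕1⊕1⊕1 = 0
Syndrome (s16...s1) = 00011 → position 3.

3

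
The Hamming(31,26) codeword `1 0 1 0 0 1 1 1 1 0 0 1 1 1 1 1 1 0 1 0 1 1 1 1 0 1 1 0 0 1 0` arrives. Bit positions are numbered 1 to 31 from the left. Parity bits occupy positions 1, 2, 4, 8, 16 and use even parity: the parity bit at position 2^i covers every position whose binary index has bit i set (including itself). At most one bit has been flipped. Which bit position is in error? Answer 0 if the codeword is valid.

s1: b1⊕b3⊕b5⊕b7⊕b9⊕b11⊕b13⊕b15⊕b17⊕b19⊕b21⊕b23⊕b25⊕b27⊕b29⊕b31 = 1⊕1⊕0⊕1⊕1⊕0⊕1⊕1⊕1⊕1⊕1⊕1⊕0⊕1⊕0⊕0 = 1
s2: b2⊕b3⊕b6⊕b7⊕b10⊕b11⊕b14⊕b15⊕b18⊕b19⊕b22⊕b23⊕b26⊕b27⊕b30⊕b31 = 0⊕1⊕1⊕1⊕0⊕0⊕1⊕1⊕0⊕1⊕1⊕1⊕1⊕1⊕1⊕0 = 1
s4: b4⊕b5⊕b6⊕b7⊕b12⊕b13⊕b14⊕b15⊕b20⊕b21⊕b22⊕b23⊕b28⊕b29⊕b30⊕b31 = 0⊕0⊕1⊕1⊕1⊕1⊕1⊕1⊕0⊕1⊕1⊕1⊕0⊕0⊕1⊕0 = 0
s8: b8⊕b9⊕b10⊕b11⊕b12⊕b13⊕b14⊕b15⊕b24⊕b25⊕b26⊕b27⊕b28⊕b29⊕b30⊕b31 = 1⊕1⊕0⊕0⊕1⊕1⊕1⊕1⊕1⊕0⊕1⊕1⊕0⊕0⊕1⊕0 = 0
s16: b16⊕b17⊕b18⊕b19⊕b20⊕b21⊕b22⊕b23⊕b24⊕b25⊕b26⊕b27⊕b28⊕b29⊕b30⊕b31 = 1⊕1⊕0⊕1⊕0⊕1⊕1⊕1⊕1⊕0⊕1⊕1⊕0⊕0⊕1⊕0 = 0
Syndrome (s16...s1) = 00011 → position 3.

3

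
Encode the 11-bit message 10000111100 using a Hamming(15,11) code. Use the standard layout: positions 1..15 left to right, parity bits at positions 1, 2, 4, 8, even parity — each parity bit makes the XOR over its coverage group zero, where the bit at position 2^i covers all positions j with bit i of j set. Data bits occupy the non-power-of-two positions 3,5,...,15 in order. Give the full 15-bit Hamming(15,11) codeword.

111000000111100

Place data bits at non-power-of-two positions: b3=1, b5=0, b6=0, b7=0, b9=0, b10=1, b11=1, b12=1, b13=1, b14=0, b15=0.
p1 = XOR of data positions {3,5,7,9,11,13,15} = 1⊕0⊕0⊕0⊕1⊕1⊕0 = 1
p2 = XOR of data positions {3,6,7,10,11,14,15} = 1⊕0⊕0⊕1⊕1⊕0⊕0 = 1
p4 = XOR of data positions {5,6,7,12,13,14,15} = 0⊕0⊕0⊕1⊕1⊕0⊕0 = 0
p8 = XOR of data positions {9,10,11,12,13,14,15} = 0⊕1⊕1⊕1⊕1⊕0⊕0 = 0
Codeword b1..b15 = 111000000111100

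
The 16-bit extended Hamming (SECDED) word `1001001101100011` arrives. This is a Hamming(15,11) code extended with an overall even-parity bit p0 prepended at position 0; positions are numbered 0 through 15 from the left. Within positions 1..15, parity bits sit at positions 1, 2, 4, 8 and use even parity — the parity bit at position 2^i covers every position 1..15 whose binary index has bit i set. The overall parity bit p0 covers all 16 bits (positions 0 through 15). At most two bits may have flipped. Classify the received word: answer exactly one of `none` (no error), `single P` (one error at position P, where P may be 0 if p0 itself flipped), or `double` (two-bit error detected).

s1: b1⊕b3⊕b5⊕b7⊕b9⊕b11⊕b13⊕b15 = 0⊕1⊕0⊕1⊕1⊕0⊕0⊕1 = 0
s2: b2⊕b3⊕b6⊕b7⊕b10⊕b11⊕b14⊕b15 = 0⊕1⊕1⊕1⊕1⊕0⊕1⊕1 = 0
s4: b4⊕b5⊕b6⊕b7⊕b12⊕b13⊕b14⊕b15 = 0⊕0⊕1⊕1⊕0⊕0⊕1⊕1 = 0
s8: b8⊕b9⊕b10⊕b11⊕b12⊕b13⊕b14⊕b15 = 0⊕1⊕1⊕0⊕0⊕0⊕1⊕1 = 0
Syndrome (s8...s1) = 0000 → position 0 (no error).
Overall parity (XOR of all 16 bits, including p0): 1⊕0⊕0⊕1⊕0⊕0⊕1⊕1⊕0⊕1⊕1⊕0⊕0⊕0⊕1⊕1 = 0
Overall=0, syndrome position=0 → no error.

none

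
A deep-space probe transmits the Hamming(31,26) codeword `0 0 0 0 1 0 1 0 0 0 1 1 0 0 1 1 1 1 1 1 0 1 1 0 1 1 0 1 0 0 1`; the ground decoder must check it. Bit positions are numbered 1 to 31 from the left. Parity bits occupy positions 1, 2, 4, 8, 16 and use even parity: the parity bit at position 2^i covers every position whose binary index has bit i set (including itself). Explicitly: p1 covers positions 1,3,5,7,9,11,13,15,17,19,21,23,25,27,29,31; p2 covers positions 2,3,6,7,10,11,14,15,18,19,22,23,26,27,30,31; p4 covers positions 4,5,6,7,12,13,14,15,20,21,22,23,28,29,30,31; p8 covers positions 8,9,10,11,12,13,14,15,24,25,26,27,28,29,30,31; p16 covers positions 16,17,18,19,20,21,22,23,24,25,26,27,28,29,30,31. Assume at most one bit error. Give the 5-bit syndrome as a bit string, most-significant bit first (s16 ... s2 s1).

11111

s1: b1⊕b3⊕b5⊕b7⊕b9⊕b11⊕b13⊕b15⊕b17⊕b19⊕b21⊕b23⊕b25⊕b27⊕b29⊕b31 = 0⊕0⊕1⊕1⊕0⊕1⊕0⊕1⊕1⊕1⊕0⊕1⊕1⊕0⊕0⊕1 = 1
s2: b2⊕b3⊕b6⊕b7⊕b10⊕b11⊕b14⊕b15⊕b18⊕b19⊕b22⊕b23⊕b26⊕b27⊕b30⊕b31 = 0⊕0⊕0⊕1⊕0⊕1⊕0⊕1⊕1⊕1⊕1⊕1⊕1⊕0⊕0⊕1 = 1
s4: b4⊕b5⊕b6⊕b7⊕b12⊕b13⊕b14⊕b15⊕b20⊕b21⊕b22⊕b23⊕b28⊕b29⊕b30⊕b31 = 0⊕1⊕0⊕1⊕1⊕0⊕0⊕1⊕1⊕0⊕1⊕1⊕1⊕0⊕0⊕1 = 1
s8: b8⊕b9⊕b10⊕b11⊕b12⊕b13⊕b14⊕b15⊕b24⊕b25⊕b26⊕b27⊕b28⊕b29⊕b30⊕b31 = 0⊕0⊕0⊕1⊕1⊕0⊕0⊕1⊕0⊕1⊕1⊕0⊕1⊕0⊕0⊕1 = 1
s16: b16⊕b17⊕b18⊕b19⊕b20⊕b21⊕b22⊕b23⊕b24⊕b25⊕b26⊕b27⊕b28⊕b29⊕b30⊕b31 = 1⊕1⊕1⊕1⊕1⊕0⊕1⊕1⊕0⊕1⊕1⊕0⊕1⊕0⊕0⊕1 = 1
Syndrome (s16...s1) = 11111 → position 31.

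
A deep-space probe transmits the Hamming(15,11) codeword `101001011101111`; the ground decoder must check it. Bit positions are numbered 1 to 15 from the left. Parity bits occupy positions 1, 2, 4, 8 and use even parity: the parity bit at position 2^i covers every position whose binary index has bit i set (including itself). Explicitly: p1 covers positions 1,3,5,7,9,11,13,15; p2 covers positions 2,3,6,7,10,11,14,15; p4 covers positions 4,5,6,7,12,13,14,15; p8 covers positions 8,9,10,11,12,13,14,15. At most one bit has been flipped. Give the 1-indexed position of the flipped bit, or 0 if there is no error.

s1: b1⊕b3⊕b5⊕b7⊕b9⊕b11⊕b13⊕b15 = 1⊕1⊕0⊕0⊕1⊕0⊕1⊕1 = 1
s2: b2⊕b3⊕b6⊕b7⊕b10⊕b11⊕b14⊕b15 = 0⊕1⊕1⊕0⊕1⊕0⊕1⊕1 = 1
s4: b4⊕b5⊕b6⊕b7⊕b12⊕b13⊕b14⊕b15 = 0⊕0⊕1⊕0⊕1⊕1⊕1⊕1 = 1
s8: b8⊕b9⊕b10⊕b11⊕b12⊕b13⊕b14⊕b15 = 1⊕1⊕1⊕0⊕1⊕1⊕1⊕1 = 1
Syndrome (s8...s1) = 1111 → position 15.

15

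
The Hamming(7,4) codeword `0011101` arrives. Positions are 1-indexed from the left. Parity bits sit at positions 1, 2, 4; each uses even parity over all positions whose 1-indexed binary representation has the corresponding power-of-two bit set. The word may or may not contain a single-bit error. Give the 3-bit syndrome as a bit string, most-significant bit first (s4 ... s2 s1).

s1: b1⊕b3⊕b5⊕b7 = 0⊕1⊕1⊕1 = 1
s2: b2⊕b3⊕b6⊕b7 = 0⊕1⊕0⊕1 = 0
s4: b4⊕b5⊕b6⊕b7 = 1⊕1⊕0⊕1 = 1
Syndrome (s4...s1) = 101 → position 5.

101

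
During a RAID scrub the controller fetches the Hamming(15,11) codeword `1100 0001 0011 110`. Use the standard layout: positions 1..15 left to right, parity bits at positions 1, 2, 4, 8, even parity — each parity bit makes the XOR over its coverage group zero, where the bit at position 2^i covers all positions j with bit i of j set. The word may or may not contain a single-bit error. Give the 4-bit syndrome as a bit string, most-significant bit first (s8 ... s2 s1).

s1: b1⊕b3⊕b5⊕b7⊕b9⊕b11⊕b13⊕b15 = 1⊕0⊕0⊕0⊕0⊕1⊕1⊕0 = 1
s2: b2⊕b3⊕b6⊕b7⊕b10⊕b11⊕b14⊕b15 = 1⊕0⊕0⊕0⊕0⊕1⊕1⊕0 = 1
s4: b4⊕b5⊕b6⊕b7⊕b12⊕b13⊕b14⊕b15 = 0⊕0⊕0⊕0⊕1⊕1⊕1⊕0 = 1
s8: b8⊕b9⊕b10⊕b11⊕b12⊕b13⊕b14⊕b15 = 1⊕0⊕0⊕1⊕1⊕1⊕1⊕0 = 1
Syndrome (s8...s1) = 1111 → position 15.

1111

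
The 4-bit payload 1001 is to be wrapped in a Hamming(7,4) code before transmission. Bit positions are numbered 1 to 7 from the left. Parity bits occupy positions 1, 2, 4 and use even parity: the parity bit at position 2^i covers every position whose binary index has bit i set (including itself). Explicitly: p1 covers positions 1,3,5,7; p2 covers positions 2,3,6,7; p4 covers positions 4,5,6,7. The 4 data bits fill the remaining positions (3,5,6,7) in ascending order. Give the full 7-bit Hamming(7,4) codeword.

0011001

Place data bits at non-power-of-two positions: b3=1, b5=0, b6=0, b7=1.
p1 = XOR of data positions {3,5,7} = 1⊕0⊕1 = 0
p2 = XOR of data positions {3,6,7} = 1⊕0⊕1 = 0
p4 = XOR of data positions {5,6,7} = 0⊕0⊕1 = 1
Codeword b1..b7 = 0011001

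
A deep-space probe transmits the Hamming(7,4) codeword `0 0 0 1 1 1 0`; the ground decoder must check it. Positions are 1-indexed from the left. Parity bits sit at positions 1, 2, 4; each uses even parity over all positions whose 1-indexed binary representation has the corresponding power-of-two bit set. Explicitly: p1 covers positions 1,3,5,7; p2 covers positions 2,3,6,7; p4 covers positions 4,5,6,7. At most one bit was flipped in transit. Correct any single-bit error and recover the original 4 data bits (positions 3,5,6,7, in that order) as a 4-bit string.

s1: b1⊕b3⊕b5⊕b7 = 0⊕0⊕1⊕0 = 1
s2: b2⊕b3⊕b6⊕b7 = 0⊕0⊕1⊕0 = 1
s4: b4⊕b5⊕b6⊕b7 = 1⊕1⊕1⊕0 = 1
Syndrome (s4...s1) = 111 → position 7.
Flip bit 7: corrected codeword = 0001111
Data bits at positions 3,5,6,7: 0111

0111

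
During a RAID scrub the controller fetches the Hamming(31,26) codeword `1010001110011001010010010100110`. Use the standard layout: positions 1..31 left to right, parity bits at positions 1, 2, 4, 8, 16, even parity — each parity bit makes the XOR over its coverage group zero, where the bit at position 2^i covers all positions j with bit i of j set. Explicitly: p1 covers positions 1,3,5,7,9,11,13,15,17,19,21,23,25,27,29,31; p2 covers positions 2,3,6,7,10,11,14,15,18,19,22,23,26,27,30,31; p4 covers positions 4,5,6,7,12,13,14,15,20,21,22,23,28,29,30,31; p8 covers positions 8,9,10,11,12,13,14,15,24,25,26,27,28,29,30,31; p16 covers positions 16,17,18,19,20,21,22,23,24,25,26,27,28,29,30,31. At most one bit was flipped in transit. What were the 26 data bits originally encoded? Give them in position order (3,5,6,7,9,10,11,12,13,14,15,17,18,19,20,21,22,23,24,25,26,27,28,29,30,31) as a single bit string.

10011001100011010010100110

s1: b1⊕b3⊕b5⊕b7⊕b9⊕b11⊕b13⊕b15⊕b17⊕b19⊕b21⊕b23⊕b25⊕b27⊕b29⊕b31 = 1⊕1⊕0⊕1⊕1⊕0⊕1⊕0⊕0⊕0⊕1⊕0⊕0⊕0⊕1⊕0 = 1
s2: b2⊕b3⊕b6⊕b7⊕b10⊕b11⊕b14⊕b15⊕b18⊕b19⊕b22⊕b23⊕b26⊕b27⊕b30⊕b31 = 0⊕1⊕0⊕1⊕0⊕0⊕0⊕0⊕1⊕0⊕0⊕0⊕1⊕0⊕1⊕0 = 1
s4: b4⊕b5⊕b6⊕b7⊕b12⊕b13⊕b14⊕b15⊕b20⊕b21⊕b22⊕b23⊕b28⊕b29⊕b30⊕b31 = 0⊕0⊕0⊕1⊕1⊕1⊕0⊕0⊕0⊕1⊕0⊕0⊕0⊕1⊕1⊕0 = 0
s8: b8⊕b9⊕b10⊕b11⊕b12⊕b13⊕b14⊕b15⊕b24⊕b25⊕b26⊕b27⊕b28⊕b29⊕b30⊕b31 = 1⊕1⊕0⊕0⊕1⊕1⊕0⊕0⊕1⊕0⊕1⊕0⊕0⊕1⊕1⊕0 = 0
s16: b16⊕b17⊕b18⊕b19⊕b20⊕b21⊕b22⊕b23⊕b24⊕b25⊕b26⊕b27⊕b28⊕b29⊕b30⊕b31 = 1⊕0⊕1⊕0⊕0⊕1⊕0⊕0⊕1⊕0⊕1⊕0⊕0⊕1⊕1⊕0 = 1
Syndrome (s16...s1) = 10011 → position 19.
Flip bit 19: corrected codeword = 1010001110011001011010010100110
Data bits at positions 3,5,6,7,9,10,11,12,13,14,15,17,18,19,20,21,22,23,24,25,26,27,28,29,30,31: 10011001100011010010100110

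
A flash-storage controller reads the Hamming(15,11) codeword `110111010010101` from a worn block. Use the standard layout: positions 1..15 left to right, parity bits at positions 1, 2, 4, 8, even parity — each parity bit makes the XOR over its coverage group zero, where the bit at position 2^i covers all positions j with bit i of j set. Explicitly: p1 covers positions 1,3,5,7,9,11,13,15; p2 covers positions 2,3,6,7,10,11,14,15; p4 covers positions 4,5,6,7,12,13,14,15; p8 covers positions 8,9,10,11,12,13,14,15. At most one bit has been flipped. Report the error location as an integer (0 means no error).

5

s1: b1⊕b3⊕b5⊕b7⊕b9⊕b11⊕b13⊕b15 = 1⊕0⊕1⊕0⊕0⊕1⊕1⊕1 = 1
s2: b2⊕b3⊕b6⊕b7⊕b10⊕b11⊕b14⊕b15 = 1⊕0⊕1⊕0⊕0⊕1⊕0⊕1 = 0
s4: b4⊕b5⊕b6⊕b7⊕b12⊕b13⊕b14⊕b15 = 1⊕1⊕1⊕0⊕0⊕1⊕0⊕1 = 1
s8: b8⊕b9⊕b10⊕b11⊕b12⊕b13⊕b14⊕b15 = 1⊕0⊕0⊕1⊕0⊕1⊕0⊕1 = 0
Syndrome (s8...s1) = 0101 → position 5.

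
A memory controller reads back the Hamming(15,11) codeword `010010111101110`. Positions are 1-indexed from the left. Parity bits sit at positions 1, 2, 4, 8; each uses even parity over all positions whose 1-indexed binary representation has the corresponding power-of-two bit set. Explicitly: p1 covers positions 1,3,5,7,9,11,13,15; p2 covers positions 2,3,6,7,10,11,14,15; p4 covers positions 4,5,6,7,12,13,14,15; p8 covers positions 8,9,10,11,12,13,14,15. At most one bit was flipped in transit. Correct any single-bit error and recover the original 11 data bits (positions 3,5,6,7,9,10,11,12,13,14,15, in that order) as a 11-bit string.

s1: b1⊕b3⊕b5⊕b7⊕b9⊕b11⊕b13⊕b15 = 0⊕0⊕1⊕1⊕1⊕0⊕1⊕0 = 0
s2: b2⊕b3⊕b6⊕b7⊕b10⊕b11⊕b14⊕b15 = 1⊕0⊕0⊕1⊕1⊕0⊕1⊕0 = 0
s4: b4⊕b5⊕b6⊕b7⊕b12⊕b13⊕b14⊕b15 = 0⊕1⊕0⊕1⊕1⊕1⊕1⊕0 = 1
s8: b8⊕b9⊕b10⊕b11⊕b12⊕b13⊕b14⊕b15 = 1⊕1⊕1⊕0⊕1⊕1⊕1⊕0 = 0
Syndrome (s8...s1) = 0100 → position 4.
Flip bit 4: corrected codeword = 010110111101110
Data bits at positions 3,5,6,7,9,10,11,12,13,14,15: 01011101110

01011101110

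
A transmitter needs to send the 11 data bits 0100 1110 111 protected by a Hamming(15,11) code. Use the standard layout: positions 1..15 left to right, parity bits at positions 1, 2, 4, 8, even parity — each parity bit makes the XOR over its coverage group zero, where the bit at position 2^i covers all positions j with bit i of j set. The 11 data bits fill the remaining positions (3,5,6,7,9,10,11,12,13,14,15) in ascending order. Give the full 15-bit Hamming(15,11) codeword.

Place data bits at non-power-of-two positions: b3=0, b5=1, b6=0, b7=0, b9=1, b10=1, b11=1, b12=0, b13=1, b14=1, b15=1.
p1 = XOR of data positions {3,5,7,9,11,13,15} = 0⊕1⊕0⊕1⊕1⊕1⊕1 = 1
p2 = XOR of data positions {3,6,7,10,11,14,15} = 0⊕0⊕0⊕1⊕1⊕1⊕1 = 0
p4 = XOR of data positions {5,6,7,12,13,14,15} = 1⊕0⊕0⊕0⊕1⊕1⊕1 = 0
p8 = XOR of data positions {9,10,11,12,13,14,15} = 1⊕1⊕1⊕0⊕1⊕1⊕1 = 0
Codeword b1..b15 = 100010001110111

100010001110111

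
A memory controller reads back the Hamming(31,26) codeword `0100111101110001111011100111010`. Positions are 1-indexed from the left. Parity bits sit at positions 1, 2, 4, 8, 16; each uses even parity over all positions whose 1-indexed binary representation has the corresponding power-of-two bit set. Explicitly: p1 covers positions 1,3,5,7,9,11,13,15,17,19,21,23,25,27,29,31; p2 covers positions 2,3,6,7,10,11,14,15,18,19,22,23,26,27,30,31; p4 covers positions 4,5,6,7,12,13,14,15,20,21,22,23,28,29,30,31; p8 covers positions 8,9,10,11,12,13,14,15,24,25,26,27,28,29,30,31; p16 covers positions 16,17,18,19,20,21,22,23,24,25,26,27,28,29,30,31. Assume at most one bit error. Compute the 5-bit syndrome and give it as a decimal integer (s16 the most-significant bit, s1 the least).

20

s1: b1⊕b3⊕b5⊕b7⊕b9⊕b11⊕b13⊕b15⊕b17⊕b19⊕b21⊕b23⊕b25⊕b27⊕b29⊕b31 = 0⊕0⊕1⊕1⊕0⊕1⊕0⊕0⊕1⊕1⊕1⊕1⊕0⊕1⊕0⊕0 = 0
s2: b2⊕b3⊕b6⊕b7⊕b10⊕b11⊕b14⊕b15⊕b18⊕b19⊕b22⊕b23⊕b26⊕b27⊕b30⊕b31 = 1⊕0⊕1⊕1⊕1⊕1⊕0⊕0⊕1⊕1⊕1⊕1⊕1⊕1⊕1⊕0 = 0
s4: b4⊕b5⊕b6⊕b7⊕b12⊕b13⊕b14⊕b15⊕b20⊕b21⊕b22⊕b23⊕b28⊕b29⊕b30⊕b31 = 0⊕1⊕1⊕1⊕1⊕0⊕0⊕0⊕0⊕1⊕1⊕1⊕1⊕0⊕1⊕0 = 1
s8: b8⊕b9⊕b10⊕b11⊕b12⊕b13⊕b14⊕b15⊕b24⊕b25⊕b26⊕b27⊕b28⊕b29⊕b30⊕b31 = 1⊕0⊕1⊕1⊕1⊕0⊕0⊕0⊕0⊕0⊕1⊕1⊕1⊕0⊕1⊕0 = 0
s16: b16⊕b17⊕b18⊕b19⊕b20⊕b21⊕b22⊕b23⊕b24⊕b25⊕b26⊕b27⊕b28⊕b29⊕b30⊕b31 = 1⊕1⊕1⊕1⊕0⊕1⊕1⊕1⊕0⊕0⊕1⊕1⊕1⊕0⊕1⊕0 = 1
Syndrome (s16...s1) = 10100 → position 20.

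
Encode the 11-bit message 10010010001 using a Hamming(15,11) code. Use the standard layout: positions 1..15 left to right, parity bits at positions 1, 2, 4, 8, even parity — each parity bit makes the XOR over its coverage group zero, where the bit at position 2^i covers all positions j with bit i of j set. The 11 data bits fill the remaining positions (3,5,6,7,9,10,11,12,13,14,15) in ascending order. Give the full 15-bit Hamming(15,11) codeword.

Place data bits at non-power-of-two positions: b3=1, b5=0, b6=0, b7=1, b9=0, b10=0, b11=1, b12=0, b13=0, b14=0, b15=1.
p1 = XOR of data positions {3,5,7,9,11,13,15} = 1⊕0⊕1⊕0⊕1⊕0⊕1 = 0
p2 = XOR of data positions {3,6,7,10,11,14,15} = 1⊕0⊕1⊕0⊕1⊕0⊕1 = 0
p4 = XOR of data positions {5,6,7,12,13,14,15} = 0⊕0⊕1⊕0⊕0⊕0⊕1 = 0
p8 = XOR of data positions {9,10,11,12,13,14,15} = 0⊕0⊕1⊕0⊕0⊕0⊕1 = 0
Codeword b1..b15 = 001000100010001

001000100010001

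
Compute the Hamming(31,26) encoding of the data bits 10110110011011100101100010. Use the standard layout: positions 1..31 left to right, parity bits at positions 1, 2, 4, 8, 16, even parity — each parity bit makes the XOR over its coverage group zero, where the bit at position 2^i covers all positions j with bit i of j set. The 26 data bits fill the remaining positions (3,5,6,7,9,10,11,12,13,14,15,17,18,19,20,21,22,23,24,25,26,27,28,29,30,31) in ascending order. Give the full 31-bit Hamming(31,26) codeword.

1011011101100111011100101100010

Place data bits at non-power-of-two positions: b3=1, b5=0, b6=1, b7=1, b9=0, b10=1, b11=1, b12=0, b13=0, b14=1, b15=1, b17=0, b18=1, b19=1, b20=1, b21=0, b22=0, b23=1, b24=0, b25=1, b26=1, b27=0, b28=0, b29=0, b30=1, b31=0.
p1 = XOR of data positions {3,5,7,9,11,13,15,17,19,21,23,25,27,29,31} = 1⊕0⊕1⊕0⊕1⊕0⊕1⊕0⊕1⊕0⊕1⊕1⊕0⊕0⊕0 = 1
p2 = XOR of data positions {3,6,7,10,11,14,15,18,19,22,23,26,27,30,31} = 1⊕1⊕1⊕1⊕1⊕1⊕1⊕1⊕1⊕0⊕1⊕1⊕0⊕1⊕0 = 0
p4 = XOR of data positions {5,6,7,12,13,14,15,20,21,22,23,28,29,30,31} = 0⊕1⊕1⊕0⊕0⊕1⊕1⊕1⊕0⊕0⊕1⊕0⊕0⊕1⊕0 = 1
p8 = XOR of data positions {9,10,11,12,13,14,15,24,25,26,27,28,29,30,31} = 0⊕1⊕1⊕0⊕0⊕1⊕1⊕0⊕1⊕1⊕0⊕0⊕0⊕1⊕0 = 1
p16 = XOR of data positions {17,18,19,20,21,22,23,24,25,26,27,28,29,30,31} = 0⊕1⊕1⊕1⊕0⊕0⊕1⊕0⊕1⊕1⊕0⊕0⊕0⊕1⊕0 = 1
Codeword b1..b31 = 1011011101100111011100101100010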